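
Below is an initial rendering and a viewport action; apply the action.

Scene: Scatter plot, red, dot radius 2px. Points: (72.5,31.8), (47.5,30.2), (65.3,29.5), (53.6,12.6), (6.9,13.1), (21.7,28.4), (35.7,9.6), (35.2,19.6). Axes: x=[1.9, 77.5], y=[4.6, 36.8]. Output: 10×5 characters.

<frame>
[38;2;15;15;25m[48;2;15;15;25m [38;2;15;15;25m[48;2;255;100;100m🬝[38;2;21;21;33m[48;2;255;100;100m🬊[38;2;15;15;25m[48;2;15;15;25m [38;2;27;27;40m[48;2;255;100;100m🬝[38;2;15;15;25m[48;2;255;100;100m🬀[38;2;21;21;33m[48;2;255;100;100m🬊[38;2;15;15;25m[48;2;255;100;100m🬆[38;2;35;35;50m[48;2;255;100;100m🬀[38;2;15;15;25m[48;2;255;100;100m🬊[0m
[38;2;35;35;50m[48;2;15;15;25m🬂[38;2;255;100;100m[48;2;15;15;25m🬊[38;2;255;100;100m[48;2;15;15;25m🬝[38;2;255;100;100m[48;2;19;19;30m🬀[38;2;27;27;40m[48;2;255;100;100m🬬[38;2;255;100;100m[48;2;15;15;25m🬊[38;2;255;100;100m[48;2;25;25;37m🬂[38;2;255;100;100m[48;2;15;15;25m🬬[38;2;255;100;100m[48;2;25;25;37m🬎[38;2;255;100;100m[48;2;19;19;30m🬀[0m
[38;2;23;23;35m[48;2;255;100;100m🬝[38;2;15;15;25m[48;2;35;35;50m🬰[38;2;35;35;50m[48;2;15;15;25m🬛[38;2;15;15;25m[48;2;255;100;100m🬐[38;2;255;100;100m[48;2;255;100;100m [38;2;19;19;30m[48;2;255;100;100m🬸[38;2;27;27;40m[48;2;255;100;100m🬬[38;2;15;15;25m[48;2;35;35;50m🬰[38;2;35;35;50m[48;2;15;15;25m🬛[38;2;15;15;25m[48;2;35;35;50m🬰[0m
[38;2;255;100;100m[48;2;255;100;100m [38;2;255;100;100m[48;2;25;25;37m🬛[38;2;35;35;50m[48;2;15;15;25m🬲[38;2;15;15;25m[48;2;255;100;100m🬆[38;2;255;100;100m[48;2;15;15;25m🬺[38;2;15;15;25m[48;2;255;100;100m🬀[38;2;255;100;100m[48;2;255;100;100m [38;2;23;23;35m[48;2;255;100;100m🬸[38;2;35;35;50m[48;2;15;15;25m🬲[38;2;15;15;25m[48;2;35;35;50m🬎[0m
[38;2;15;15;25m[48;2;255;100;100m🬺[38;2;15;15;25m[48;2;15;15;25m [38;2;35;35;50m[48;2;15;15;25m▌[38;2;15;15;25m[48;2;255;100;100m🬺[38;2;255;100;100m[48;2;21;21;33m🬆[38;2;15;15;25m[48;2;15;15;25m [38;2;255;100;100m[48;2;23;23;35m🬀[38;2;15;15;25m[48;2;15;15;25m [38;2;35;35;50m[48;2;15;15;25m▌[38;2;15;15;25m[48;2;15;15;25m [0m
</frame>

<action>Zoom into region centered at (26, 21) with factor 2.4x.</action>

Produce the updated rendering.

<frame>
[38;2;15;15;25m[48;2;15;15;25m [38;2;15;15;25m[48;2;15;15;25m [38;2;255;100;100m[48;2;28;28;41m🬊[38;2;255;100;100m[48;2;15;15;25m🬝[38;2;255;100;100m[48;2;23;23;35m🬀[38;2;15;15;25m[48;2;15;15;25m [38;2;35;35;50m[48;2;15;15;25m▌[38;2;15;15;25m[48;2;15;15;25m [38;2;35;35;50m[48;2;15;15;25m▌[38;2;15;15;25m[48;2;15;15;25m [0m
[38;2;35;35;50m[48;2;15;15;25m🬂[38;2;35;35;50m[48;2;15;15;25m🬂[38;2;35;35;50m[48;2;15;15;25m🬕[38;2;35;35;50m[48;2;15;15;25m🬂[38;2;35;35;50m[48;2;15;15;25m🬕[38;2;35;35;50m[48;2;15;15;25m🬂[38;2;35;35;50m[48;2;15;15;25m🬕[38;2;35;35;50m[48;2;15;15;25m🬂[38;2;35;35;50m[48;2;15;15;25m🬕[38;2;35;35;50m[48;2;15;15;25m🬂[0m
[38;2;15;15;25m[48;2;35;35;50m🬰[38;2;15;15;25m[48;2;35;35;50m🬰[38;2;35;35;50m[48;2;15;15;25m🬛[38;2;15;15;25m[48;2;35;35;50m🬰[38;2;35;35;50m[48;2;15;15;25m🬛[38;2;15;15;25m[48;2;35;35;50m🬰[38;2;31;31;45m[48;2;255;100;100m🬝[38;2;15;15;25m[48;2;255;100;100m🬀[38;2;28;28;41m[48;2;255;100;100m🬊[38;2;15;15;25m[48;2;35;35;50m🬰[0m
[38;2;15;15;25m[48;2;35;35;50m🬎[38;2;15;15;25m[48;2;35;35;50m🬎[38;2;35;35;50m[48;2;15;15;25m🬲[38;2;15;15;25m[48;2;35;35;50m🬎[38;2;35;35;50m[48;2;15;15;25m🬲[38;2;15;15;25m[48;2;35;35;50m🬎[38;2;35;35;50m[48;2;15;15;25m🬲[38;2;255;100;100m[48;2;28;28;41m🬊[38;2;255;100;100m[48;2;27;27;40m🬀[38;2;15;15;25m[48;2;35;35;50m🬎[0m
[38;2;15;15;25m[48;2;15;15;25m [38;2;15;15;25m[48;2;15;15;25m [38;2;35;35;50m[48;2;15;15;25m▌[38;2;15;15;25m[48;2;15;15;25m [38;2;35;35;50m[48;2;15;15;25m▌[38;2;15;15;25m[48;2;15;15;25m [38;2;35;35;50m[48;2;15;15;25m▌[38;2;15;15;25m[48;2;15;15;25m [38;2;35;35;50m[48;2;15;15;25m▌[38;2;15;15;25m[48;2;15;15;25m [0m
</frame>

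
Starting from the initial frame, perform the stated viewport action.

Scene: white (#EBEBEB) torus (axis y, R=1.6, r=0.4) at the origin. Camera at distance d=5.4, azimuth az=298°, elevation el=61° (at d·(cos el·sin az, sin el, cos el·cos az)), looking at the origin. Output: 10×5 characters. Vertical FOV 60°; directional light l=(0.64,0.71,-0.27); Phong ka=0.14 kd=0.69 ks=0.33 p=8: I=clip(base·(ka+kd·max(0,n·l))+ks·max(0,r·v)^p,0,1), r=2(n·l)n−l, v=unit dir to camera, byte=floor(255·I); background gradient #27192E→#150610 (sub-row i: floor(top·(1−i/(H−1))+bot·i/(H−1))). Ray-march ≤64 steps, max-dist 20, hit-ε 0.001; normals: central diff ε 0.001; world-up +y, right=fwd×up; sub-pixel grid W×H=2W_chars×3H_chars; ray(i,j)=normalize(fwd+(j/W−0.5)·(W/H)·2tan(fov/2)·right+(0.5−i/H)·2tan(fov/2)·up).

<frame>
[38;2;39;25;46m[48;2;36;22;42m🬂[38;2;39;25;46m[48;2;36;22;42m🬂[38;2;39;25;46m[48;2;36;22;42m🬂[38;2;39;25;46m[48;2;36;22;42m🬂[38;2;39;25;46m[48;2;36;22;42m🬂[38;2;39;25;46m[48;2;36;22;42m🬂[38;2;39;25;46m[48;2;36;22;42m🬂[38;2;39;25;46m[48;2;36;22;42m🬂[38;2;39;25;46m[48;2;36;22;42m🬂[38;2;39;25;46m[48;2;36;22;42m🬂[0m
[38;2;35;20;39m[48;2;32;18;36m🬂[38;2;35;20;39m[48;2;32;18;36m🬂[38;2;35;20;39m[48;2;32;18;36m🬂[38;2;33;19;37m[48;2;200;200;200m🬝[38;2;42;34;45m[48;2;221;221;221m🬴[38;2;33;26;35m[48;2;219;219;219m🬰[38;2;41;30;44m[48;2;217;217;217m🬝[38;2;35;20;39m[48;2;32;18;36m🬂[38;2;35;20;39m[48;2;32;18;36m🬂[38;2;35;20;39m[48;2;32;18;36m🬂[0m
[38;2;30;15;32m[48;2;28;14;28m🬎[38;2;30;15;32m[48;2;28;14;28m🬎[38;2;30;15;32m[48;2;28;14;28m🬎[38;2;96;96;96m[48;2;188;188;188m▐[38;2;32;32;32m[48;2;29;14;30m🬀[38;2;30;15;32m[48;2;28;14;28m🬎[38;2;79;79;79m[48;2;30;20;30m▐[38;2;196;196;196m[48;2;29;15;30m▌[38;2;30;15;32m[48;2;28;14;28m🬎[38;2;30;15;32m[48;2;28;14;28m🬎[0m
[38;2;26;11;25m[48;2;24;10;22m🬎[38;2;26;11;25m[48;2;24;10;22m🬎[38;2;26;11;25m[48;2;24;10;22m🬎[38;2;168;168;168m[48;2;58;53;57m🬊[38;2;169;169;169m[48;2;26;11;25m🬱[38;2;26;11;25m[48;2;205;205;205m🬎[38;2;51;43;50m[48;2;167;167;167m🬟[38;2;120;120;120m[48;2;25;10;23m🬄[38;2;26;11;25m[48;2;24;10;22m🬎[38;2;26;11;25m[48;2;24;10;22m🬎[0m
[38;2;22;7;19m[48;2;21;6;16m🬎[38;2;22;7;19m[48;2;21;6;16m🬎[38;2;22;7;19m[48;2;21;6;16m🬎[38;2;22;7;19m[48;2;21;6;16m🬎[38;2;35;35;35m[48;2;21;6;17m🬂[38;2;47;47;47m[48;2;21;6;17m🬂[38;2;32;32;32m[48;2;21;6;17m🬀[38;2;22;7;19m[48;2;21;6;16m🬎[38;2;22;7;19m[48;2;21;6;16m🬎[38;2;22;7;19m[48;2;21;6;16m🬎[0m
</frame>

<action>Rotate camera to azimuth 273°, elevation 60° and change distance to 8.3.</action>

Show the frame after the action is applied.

<frame>
[38;2;39;25;46m[48;2;36;22;42m🬂[38;2;39;25;46m[48;2;36;22;42m🬂[38;2;39;25;46m[48;2;36;22;42m🬂[38;2;39;25;46m[48;2;36;22;42m🬂[38;2;39;25;46m[48;2;36;22;42m🬂[38;2;39;25;46m[48;2;36;22;42m🬂[38;2;39;25;46m[48;2;36;22;42m🬂[38;2;39;25;46m[48;2;36;22;42m🬂[38;2;39;25;46m[48;2;36;22;42m🬂[38;2;39;25;46m[48;2;36;22;42m🬂[0m
[38;2;35;20;39m[48;2;32;18;36m🬂[38;2;35;20;39m[48;2;32;18;36m🬂[38;2;35;20;39m[48;2;32;18;36m🬂[38;2;35;20;39m[48;2;32;18;36m🬂[38;2;35;20;39m[48;2;32;18;36m🬂[38;2;184;184;184m[48;2;33;19;37m🬏[38;2;35;20;39m[48;2;32;18;36m🬂[38;2;35;20;39m[48;2;32;18;36m🬂[38;2;35;20;39m[48;2;32;18;36m🬂[38;2;35;20;39m[48;2;32;18;36m🬂[0m
[38;2;30;15;32m[48;2;28;14;28m🬎[38;2;30;15;32m[48;2;28;14;28m🬎[38;2;30;15;32m[48;2;28;14;28m🬎[38;2;134;134;134m[48;2;30;15;31m🬦[38;2;156;156;156m[48;2;37;29;37m🬐[38;2;32;32;32m[48;2;29;14;29m🬂[38;2;159;159;159m[48;2;64;59;64m▌[38;2;30;15;32m[48;2;28;14;28m🬎[38;2;30;15;32m[48;2;28;14;28m🬎[38;2;30;15;32m[48;2;28;14;28m🬎[0m
[38;2;26;11;25m[48;2;24;10;22m🬎[38;2;26;11;25m[48;2;24;10;22m🬎[38;2;26;11;25m[48;2;24;10;22m🬎[38;2;26;11;25m[48;2;24;10;22m🬎[38;2;164;164;164m[48;2;35;24;33m🬂[38;2;191;191;191m[48;2;42;33;41m🬁[38;2;137;137;137m[48;2;25;10;23m🬀[38;2;26;11;25m[48;2;24;10;22m🬎[38;2;26;11;25m[48;2;24;10;22m🬎[38;2;26;11;25m[48;2;24;10;22m🬎[0m
[38;2;22;7;19m[48;2;21;6;16m🬎[38;2;22;7;19m[48;2;21;6;16m🬎[38;2;22;7;19m[48;2;21;6;16m🬎[38;2;22;7;19m[48;2;21;6;16m🬎[38;2;22;7;19m[48;2;21;6;16m🬎[38;2;22;7;19m[48;2;21;6;16m🬎[38;2;22;7;19m[48;2;21;6;16m🬎[38;2;22;7;19m[48;2;21;6;16m🬎[38;2;22;7;19m[48;2;21;6;16m🬎[38;2;22;7;19m[48;2;21;6;16m🬎[0m
</frame>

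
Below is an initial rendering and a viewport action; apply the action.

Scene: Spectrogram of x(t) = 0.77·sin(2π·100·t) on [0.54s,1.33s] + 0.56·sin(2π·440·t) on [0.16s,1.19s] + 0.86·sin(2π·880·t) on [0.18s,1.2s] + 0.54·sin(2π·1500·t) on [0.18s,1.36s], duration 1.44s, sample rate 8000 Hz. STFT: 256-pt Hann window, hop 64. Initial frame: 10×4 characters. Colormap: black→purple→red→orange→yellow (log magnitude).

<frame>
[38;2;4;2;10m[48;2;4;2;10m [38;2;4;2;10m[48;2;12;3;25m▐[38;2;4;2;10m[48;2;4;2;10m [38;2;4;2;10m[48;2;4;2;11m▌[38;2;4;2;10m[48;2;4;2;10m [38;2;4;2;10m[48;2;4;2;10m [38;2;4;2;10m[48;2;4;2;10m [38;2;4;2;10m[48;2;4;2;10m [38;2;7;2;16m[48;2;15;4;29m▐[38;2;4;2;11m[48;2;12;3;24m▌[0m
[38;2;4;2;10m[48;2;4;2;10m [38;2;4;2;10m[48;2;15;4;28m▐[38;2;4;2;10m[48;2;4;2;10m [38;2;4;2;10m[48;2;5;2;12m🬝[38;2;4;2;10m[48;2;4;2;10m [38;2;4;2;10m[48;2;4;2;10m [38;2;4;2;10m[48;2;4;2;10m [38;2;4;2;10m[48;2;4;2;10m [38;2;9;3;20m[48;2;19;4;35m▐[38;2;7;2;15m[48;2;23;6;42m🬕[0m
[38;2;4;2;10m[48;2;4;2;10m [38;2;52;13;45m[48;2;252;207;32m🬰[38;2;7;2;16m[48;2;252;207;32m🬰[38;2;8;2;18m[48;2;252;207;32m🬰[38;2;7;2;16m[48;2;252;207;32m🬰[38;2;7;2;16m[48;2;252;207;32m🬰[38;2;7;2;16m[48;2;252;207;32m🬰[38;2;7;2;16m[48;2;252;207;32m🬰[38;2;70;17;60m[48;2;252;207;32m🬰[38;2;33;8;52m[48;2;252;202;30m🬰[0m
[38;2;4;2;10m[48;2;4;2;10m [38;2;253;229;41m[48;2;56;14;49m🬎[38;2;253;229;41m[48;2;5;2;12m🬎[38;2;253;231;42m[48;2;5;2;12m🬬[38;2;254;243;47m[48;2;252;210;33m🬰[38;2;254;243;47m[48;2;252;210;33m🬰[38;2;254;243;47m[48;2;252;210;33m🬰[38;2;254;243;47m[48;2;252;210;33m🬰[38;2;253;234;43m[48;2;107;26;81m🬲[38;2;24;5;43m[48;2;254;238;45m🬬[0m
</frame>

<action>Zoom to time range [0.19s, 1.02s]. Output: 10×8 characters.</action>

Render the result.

<frame>
[38;2;4;2;10m[48;2;4;2;10m [38;2;4;2;10m[48;2;4;2;10m [38;2;4;2;10m[48;2;4;2;10m [38;2;4;2;10m[48;2;4;2;10m [38;2;4;2;11m[48;2;4;2;10m▌[38;2;4;2;10m[48;2;4;2;10m [38;2;4;2;10m[48;2;4;2;10m [38;2;4;2;10m[48;2;4;2;10m [38;2;4;2;10m[48;2;4;2;10m [38;2;4;2;10m[48;2;4;2;10m [0m
[38;2;4;2;10m[48;2;4;2;10m [38;2;4;2;10m[48;2;4;2;10m [38;2;4;2;10m[48;2;4;2;10m [38;2;4;2;10m[48;2;4;2;10m [38;2;4;2;11m[48;2;4;2;10m▌[38;2;4;2;10m[48;2;4;2;10m [38;2;4;2;10m[48;2;4;2;10m [38;2;4;2;10m[48;2;4;2;10m [38;2;4;2;10m[48;2;4;2;10m [38;2;4;2;10m[48;2;4;2;10m [0m
[38;2;4;2;10m[48;2;4;2;10m [38;2;4;2;10m[48;2;4;2;10m [38;2;4;2;10m[48;2;4;2;10m [38;2;4;2;10m[48;2;4;2;10m [38;2;4;2;11m[48;2;4;2;10m▌[38;2;4;2;10m[48;2;4;2;10m [38;2;4;2;10m[48;2;4;2;10m [38;2;4;2;10m[48;2;4;2;10m [38;2;4;2;10m[48;2;4;2;10m [38;2;4;2;10m[48;2;4;2;10m [0m
[38;2;4;2;10m[48;2;4;2;10m [38;2;4;2;10m[48;2;4;2;10m [38;2;4;2;10m[48;2;4;2;10m [38;2;4;2;10m[48;2;4;2;10m [38;2;4;2;10m[48;2;5;2;11m▐[38;2;4;2;10m[48;2;4;2;10m [38;2;4;2;10m[48;2;4;2;10m [38;2;4;2;10m[48;2;4;2;10m [38;2;4;2;10m[48;2;4;2;10m [38;2;4;2;10m[48;2;4;2;10m [0m
[38;2;4;2;10m[48;2;252;207;32m🬎[38;2;4;2;10m[48;2;252;207;32m🬎[38;2;4;2;10m[48;2;252;207;32m🬎[38;2;4;2;10m[48;2;252;207;32m🬎[38;2;4;2;11m[48;2;252;207;32m🬎[38;2;4;2;10m[48;2;252;207;32m🬎[38;2;4;2;10m[48;2;252;207;32m🬎[38;2;4;2;10m[48;2;252;207;32m🬎[38;2;4;2;10m[48;2;252;207;32m🬎[38;2;4;2;10m[48;2;252;207;32m🬎[0m
[38;2;245;142;16m[48;2;7;2;16m🬂[38;2;245;142;16m[48;2;7;2;16m🬂[38;2;245;142;16m[48;2;7;2;16m🬂[38;2;245;142;16m[48;2;7;2;16m🬂[38;2;245;142;16m[48;2;8;2;18m🬂[38;2;245;142;16m[48;2;7;2;16m🬂[38;2;245;142;16m[48;2;7;2;16m🬂[38;2;245;142;16m[48;2;7;2;16m🬂[38;2;245;142;16m[48;2;7;2;16m🬂[38;2;245;142;16m[48;2;7;2;16m🬂[0m
[38;2;254;249;49m[48;2;31;7;56m🬂[38;2;254;249;49m[48;2;31;7;56m🬂[38;2;254;249;49m[48;2;31;7;57m🬂[38;2;254;249;49m[48;2;31;7;56m🬂[38;2;254;249;49m[48;2;33;7;59m🬂[38;2;254;249;49m[48;2;31;7;57m🬂[38;2;254;249;49m[48;2;31;7;57m🬂[38;2;254;249;49m[48;2;31;7;57m🬂[38;2;254;249;49m[48;2;31;7;57m🬂[38;2;254;249;49m[48;2;31;7;57m🬂[0m
[38;2;252;210;33m[48;2;4;2;11m🬂[38;2;252;210;33m[48;2;4;2;11m🬂[38;2;252;210;33m[48;2;4;2;11m🬂[38;2;252;210;33m[48;2;4;2;11m🬂[38;2;78;20;63m[48;2;253;223;39m🬋[38;2;24;6;43m[48;2;253;224;39m🬋[38;2;23;6;43m[48;2;253;224;39m🬋[38;2;23;6;43m[48;2;253;224;39m🬋[38;2;23;6;43m[48;2;253;224;39m🬋[38;2;23;6;43m[48;2;253;224;39m🬋[0m
</frame>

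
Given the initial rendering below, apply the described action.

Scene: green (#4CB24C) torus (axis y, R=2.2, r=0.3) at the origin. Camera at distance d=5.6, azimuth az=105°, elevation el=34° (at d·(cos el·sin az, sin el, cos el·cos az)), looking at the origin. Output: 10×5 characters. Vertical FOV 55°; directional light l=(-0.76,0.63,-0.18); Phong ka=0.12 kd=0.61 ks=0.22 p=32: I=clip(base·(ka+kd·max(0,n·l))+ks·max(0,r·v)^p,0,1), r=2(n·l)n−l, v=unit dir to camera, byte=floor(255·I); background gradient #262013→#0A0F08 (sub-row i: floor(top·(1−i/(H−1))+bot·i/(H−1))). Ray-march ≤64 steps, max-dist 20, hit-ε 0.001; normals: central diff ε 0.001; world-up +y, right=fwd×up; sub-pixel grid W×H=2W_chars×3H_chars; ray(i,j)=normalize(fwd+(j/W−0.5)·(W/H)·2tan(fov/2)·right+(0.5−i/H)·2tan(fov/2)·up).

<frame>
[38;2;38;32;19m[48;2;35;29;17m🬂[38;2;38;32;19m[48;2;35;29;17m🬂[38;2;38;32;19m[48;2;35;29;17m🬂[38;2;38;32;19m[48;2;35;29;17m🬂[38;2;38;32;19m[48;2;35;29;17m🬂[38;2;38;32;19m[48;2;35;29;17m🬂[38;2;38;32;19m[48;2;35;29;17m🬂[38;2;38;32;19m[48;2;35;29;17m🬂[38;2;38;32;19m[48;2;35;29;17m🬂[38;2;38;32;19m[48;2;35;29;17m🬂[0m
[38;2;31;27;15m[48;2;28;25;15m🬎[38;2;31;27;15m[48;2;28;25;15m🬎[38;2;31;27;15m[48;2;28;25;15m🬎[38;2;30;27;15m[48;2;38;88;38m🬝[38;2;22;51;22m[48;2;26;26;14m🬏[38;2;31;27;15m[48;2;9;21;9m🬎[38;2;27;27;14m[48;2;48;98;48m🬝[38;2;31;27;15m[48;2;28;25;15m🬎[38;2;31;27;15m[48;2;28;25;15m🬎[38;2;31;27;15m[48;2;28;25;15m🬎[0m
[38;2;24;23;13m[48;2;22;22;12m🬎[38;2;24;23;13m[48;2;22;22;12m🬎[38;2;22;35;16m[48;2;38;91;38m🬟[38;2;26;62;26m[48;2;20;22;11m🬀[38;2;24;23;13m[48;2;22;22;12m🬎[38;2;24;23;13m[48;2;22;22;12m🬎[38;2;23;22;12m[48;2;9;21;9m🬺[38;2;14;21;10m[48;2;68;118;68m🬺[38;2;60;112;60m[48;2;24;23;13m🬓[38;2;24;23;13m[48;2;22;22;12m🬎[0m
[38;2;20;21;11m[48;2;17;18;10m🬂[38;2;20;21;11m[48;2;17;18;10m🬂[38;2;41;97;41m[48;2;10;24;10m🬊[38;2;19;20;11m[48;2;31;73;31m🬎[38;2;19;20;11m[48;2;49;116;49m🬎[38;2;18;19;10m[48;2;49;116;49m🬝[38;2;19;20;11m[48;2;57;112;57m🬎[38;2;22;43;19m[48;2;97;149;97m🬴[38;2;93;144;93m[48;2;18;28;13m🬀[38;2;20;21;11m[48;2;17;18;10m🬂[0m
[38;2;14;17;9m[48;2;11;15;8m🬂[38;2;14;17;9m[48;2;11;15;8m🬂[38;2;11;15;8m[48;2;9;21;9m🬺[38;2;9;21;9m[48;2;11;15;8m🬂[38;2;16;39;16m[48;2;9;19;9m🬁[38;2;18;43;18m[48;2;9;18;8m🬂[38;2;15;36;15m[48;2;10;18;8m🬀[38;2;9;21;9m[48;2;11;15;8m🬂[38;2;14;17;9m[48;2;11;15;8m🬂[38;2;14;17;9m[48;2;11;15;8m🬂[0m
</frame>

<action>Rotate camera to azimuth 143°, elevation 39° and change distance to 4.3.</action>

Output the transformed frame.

<frame>
[38;2;38;32;19m[48;2;35;29;17m🬂[38;2;38;32;19m[48;2;35;29;17m🬂[38;2;38;32;19m[48;2;35;29;17m🬂[38;2;38;32;19m[48;2;35;29;17m🬂[38;2;38;32;19m[48;2;35;29;17m🬂[38;2;38;32;19m[48;2;35;29;17m🬂[38;2;38;32;19m[48;2;35;29;17m🬂[38;2;38;32;19m[48;2;35;29;17m🬂[38;2;38;32;19m[48;2;35;29;17m🬂[38;2;38;32;19m[48;2;35;29;17m🬂[0m
[38;2;31;27;15m[48;2;28;25;15m🬎[38;2;31;27;15m[48;2;28;25;15m🬎[38;2;31;27;15m[48;2;43;95;43m🬎[38;2;27;30;15m[48;2;36;86;36m🬥[38;2;27;64;27m[48;2;25;25;14m🬋[38;2;30;26;15m[48;2;14;35;14m🬰[38;2;27;64;27m[48;2;19;27;13m🬇[38;2;31;27;15m[48;2;10;25;10m🬎[38;2;44;103;44m[48;2;30;27;15m🬏[38;2;31;27;15m[48;2;28;25;15m🬎[0m
[38;2;24;23;13m[48;2;22;22;12m🬎[38;2;25;24;14m[48;2;45;108;45m🬀[38;2;80;146;80m[48;2;27;46;21m🬀[38;2;24;23;13m[48;2;22;22;12m🬎[38;2;24;23;13m[48;2;22;22;12m🬎[38;2;24;23;13m[48;2;22;22;12m🬎[38;2;24;23;13m[48;2;22;22;12m🬎[38;2;23;22;12m[48;2;9;21;9m🬺[38;2;11;21;9m[48;2;33;79;33m🬺[38;2;35;83;35m[48;2;24;23;13m🬓[0m
[38;2;20;47;20m[48;2;16;20;10m🬉[38;2;51;120;51m[48;2;39;93;39m🬨[38;2;20;21;11m[48;2;17;18;10m🬂[38;2;20;21;11m[48;2;17;18;10m🬂[38;2;20;21;11m[48;2;17;18;10m🬂[38;2;20;21;11m[48;2;17;18;10m🬂[38;2;20;21;11m[48;2;17;18;10m🬂[38;2;20;21;11m[48;2;17;18;10m🬂[38;2;15;21;10m[48;2;30;70;30m🬝[38;2;31;74;31m[48;2;50;108;50m🬄[0m
[38;2;11;15;8m[48;2;9;21;9m🬺[38;2;28;67;28m[48;2;9;19;8m🬊[38;2;38;91;38m[48;2;17;32;14m🬪[38;2;14;17;9m[48;2;41;97;41m🬂[38;2;13;16;8m[48;2;40;95;40m🬎[38;2;13;16;8m[48;2;40;95;40m🬎[38;2;13;16;8m[48;2;35;84;35m🬆[38;2;14;17;9m[48;2;36;86;36m🬂[38;2;45;96;45m[48;2;33;77;33m🬍[38;2;44;94;44m[48;2;10;15;8m🬆[0m
</frame>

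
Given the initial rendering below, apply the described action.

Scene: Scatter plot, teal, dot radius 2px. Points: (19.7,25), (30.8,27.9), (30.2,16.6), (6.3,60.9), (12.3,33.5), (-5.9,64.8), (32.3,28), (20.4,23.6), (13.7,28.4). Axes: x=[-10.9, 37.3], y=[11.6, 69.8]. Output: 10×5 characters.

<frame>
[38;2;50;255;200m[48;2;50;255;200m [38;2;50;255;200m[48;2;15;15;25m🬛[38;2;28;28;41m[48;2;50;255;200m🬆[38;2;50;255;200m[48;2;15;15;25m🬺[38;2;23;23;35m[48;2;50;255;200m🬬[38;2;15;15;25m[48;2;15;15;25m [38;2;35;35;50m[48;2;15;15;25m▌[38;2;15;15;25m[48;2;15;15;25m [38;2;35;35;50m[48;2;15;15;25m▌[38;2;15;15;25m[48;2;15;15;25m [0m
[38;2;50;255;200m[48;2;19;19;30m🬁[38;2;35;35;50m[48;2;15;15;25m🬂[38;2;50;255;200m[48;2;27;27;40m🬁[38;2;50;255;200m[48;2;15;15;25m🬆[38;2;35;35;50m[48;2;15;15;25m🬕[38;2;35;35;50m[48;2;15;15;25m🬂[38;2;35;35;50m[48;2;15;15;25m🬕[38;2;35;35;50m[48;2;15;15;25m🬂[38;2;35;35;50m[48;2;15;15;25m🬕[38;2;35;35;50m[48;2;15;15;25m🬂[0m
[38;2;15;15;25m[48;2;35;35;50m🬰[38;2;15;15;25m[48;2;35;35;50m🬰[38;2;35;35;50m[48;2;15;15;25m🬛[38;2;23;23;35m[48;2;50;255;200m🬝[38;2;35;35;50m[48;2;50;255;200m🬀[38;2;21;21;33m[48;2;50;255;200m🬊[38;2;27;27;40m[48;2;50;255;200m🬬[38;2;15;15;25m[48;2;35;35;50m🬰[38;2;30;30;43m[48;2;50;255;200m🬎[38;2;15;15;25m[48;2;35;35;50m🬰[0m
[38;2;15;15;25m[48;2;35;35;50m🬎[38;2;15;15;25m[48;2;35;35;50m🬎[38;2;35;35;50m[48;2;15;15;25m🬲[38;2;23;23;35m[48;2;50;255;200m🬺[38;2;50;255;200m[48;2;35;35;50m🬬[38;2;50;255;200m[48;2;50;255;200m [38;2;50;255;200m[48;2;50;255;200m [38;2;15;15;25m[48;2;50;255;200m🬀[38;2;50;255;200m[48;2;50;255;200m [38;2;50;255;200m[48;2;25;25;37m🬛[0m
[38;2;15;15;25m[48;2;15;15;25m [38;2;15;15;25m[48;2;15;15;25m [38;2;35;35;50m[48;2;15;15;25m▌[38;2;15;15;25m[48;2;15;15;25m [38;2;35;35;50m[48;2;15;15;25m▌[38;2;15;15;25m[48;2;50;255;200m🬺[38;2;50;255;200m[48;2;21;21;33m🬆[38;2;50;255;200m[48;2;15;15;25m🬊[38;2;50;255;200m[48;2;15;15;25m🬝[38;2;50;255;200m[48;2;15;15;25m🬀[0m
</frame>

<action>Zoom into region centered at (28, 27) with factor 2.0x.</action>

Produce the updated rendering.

<frame>
[38;2;15;15;25m[48;2;15;15;25m [38;2;15;15;25m[48;2;15;15;25m [38;2;35;35;50m[48;2;15;15;25m▌[38;2;15;15;25m[48;2;15;15;25m [38;2;35;35;50m[48;2;15;15;25m▌[38;2;15;15;25m[48;2;15;15;25m [38;2;35;35;50m[48;2;15;15;25m▌[38;2;15;15;25m[48;2;15;15;25m [38;2;35;35;50m[48;2;15;15;25m▌[38;2;15;15;25m[48;2;15;15;25m [0m
[38;2;35;35;50m[48;2;15;15;25m🬂[38;2;23;23;35m[48;2;50;255;200m🬬[38;2;35;35;50m[48;2;15;15;25m🬕[38;2;35;35;50m[48;2;15;15;25m🬂[38;2;35;35;50m[48;2;15;15;25m🬕[38;2;28;28;41m[48;2;50;255;200m🬆[38;2;50;255;200m[48;2;28;28;41m🬱[38;2;35;35;50m[48;2;15;15;25m🬂[38;2;35;35;50m[48;2;15;15;25m🬕[38;2;35;35;50m[48;2;15;15;25m🬂[0m
[38;2;15;15;25m[48;2;50;255;200m🬐[38;2;50;255;200m[48;2;50;255;200m [38;2;28;28;41m[48;2;50;255;200m🬊[38;2;15;15;25m[48;2;35;35;50m🬰[38;2;50;255;200m[48;2;31;31;45m🬁[38;2;50;255;200m[48;2;15;15;25m🬬[38;2;50;255;200m[48;2;15;15;25m🬝[38;2;50;255;200m[48;2;23;23;35m🬀[38;2;35;35;50m[48;2;15;15;25m🬛[38;2;15;15;25m[48;2;35;35;50m🬰[0m
[38;2;15;15;25m[48;2;35;35;50m🬎[38;2;50;255;200m[48;2;28;28;41m🬊[38;2;50;255;200m[48;2;27;27;40m🬀[38;2;15;15;25m[48;2;35;35;50m🬎[38;2;35;35;50m[48;2;15;15;25m🬲[38;2;15;15;25m[48;2;50;255;200m🬆[38;2;27;27;40m[48;2;50;255;200m🬬[38;2;15;15;25m[48;2;35;35;50m🬎[38;2;35;35;50m[48;2;15;15;25m🬲[38;2;15;15;25m[48;2;35;35;50m🬎[0m
[38;2;15;15;25m[48;2;15;15;25m [38;2;15;15;25m[48;2;15;15;25m [38;2;35;35;50m[48;2;15;15;25m▌[38;2;15;15;25m[48;2;15;15;25m [38;2;50;255;200m[48;2;27;27;40m🬁[38;2;50;255;200m[48;2;15;15;25m🬬[38;2;50;255;200m[48;2;21;21;33m🬆[38;2;15;15;25m[48;2;15;15;25m [38;2;35;35;50m[48;2;15;15;25m▌[38;2;15;15;25m[48;2;15;15;25m [0m
</frame>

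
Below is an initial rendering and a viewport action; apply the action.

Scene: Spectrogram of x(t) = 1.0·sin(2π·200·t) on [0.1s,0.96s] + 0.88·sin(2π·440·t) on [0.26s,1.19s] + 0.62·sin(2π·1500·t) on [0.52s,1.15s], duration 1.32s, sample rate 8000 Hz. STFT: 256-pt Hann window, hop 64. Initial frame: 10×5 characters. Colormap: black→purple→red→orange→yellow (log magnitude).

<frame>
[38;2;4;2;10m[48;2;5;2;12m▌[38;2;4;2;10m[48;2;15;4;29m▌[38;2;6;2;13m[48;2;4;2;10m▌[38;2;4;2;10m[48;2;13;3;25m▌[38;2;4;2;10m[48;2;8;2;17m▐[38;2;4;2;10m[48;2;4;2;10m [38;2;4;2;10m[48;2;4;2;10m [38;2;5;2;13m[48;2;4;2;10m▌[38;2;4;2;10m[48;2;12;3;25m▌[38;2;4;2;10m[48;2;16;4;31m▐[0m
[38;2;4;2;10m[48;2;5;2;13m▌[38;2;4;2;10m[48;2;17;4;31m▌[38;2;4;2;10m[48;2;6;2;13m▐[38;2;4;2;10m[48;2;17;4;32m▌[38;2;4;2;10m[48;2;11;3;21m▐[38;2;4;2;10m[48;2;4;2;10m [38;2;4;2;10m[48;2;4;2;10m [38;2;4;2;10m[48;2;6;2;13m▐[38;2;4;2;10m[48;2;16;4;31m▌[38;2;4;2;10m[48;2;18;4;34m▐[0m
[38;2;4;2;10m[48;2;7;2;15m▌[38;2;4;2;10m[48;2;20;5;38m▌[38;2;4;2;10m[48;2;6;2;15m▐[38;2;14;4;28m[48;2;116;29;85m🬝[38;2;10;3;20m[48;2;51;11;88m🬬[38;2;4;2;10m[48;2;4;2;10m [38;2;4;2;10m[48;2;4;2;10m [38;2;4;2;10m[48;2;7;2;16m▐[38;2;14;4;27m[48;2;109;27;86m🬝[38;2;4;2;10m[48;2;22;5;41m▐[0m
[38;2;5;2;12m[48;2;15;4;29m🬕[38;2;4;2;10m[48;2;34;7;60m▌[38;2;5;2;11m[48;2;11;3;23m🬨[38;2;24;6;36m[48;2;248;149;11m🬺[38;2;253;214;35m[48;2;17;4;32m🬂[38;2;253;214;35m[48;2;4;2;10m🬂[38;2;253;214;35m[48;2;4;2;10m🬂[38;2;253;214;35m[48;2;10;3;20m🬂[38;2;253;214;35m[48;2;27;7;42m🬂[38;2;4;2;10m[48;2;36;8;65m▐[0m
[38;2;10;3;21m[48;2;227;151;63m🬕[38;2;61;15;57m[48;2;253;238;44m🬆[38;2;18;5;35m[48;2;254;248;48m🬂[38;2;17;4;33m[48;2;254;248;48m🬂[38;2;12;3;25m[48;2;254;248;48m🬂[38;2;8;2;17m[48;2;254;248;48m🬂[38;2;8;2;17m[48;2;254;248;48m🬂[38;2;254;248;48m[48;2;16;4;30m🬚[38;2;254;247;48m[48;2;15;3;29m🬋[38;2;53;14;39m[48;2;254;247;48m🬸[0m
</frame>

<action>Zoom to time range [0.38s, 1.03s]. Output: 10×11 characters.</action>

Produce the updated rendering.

<frame>
[38;2;4;2;10m[48;2;4;2;10m [38;2;4;2;10m[48;2;5;2;12m▌[38;2;4;2;10m[48;2;11;3;22m▐[38;2;4;2;10m[48;2;4;2;10m [38;2;4;2;10m[48;2;4;2;10m [38;2;4;2;10m[48;2;4;2;10m [38;2;4;2;10m[48;2;4;2;10m [38;2;4;2;10m[48;2;4;2;10m [38;2;4;2;10m[48;2;4;2;10m [38;2;5;2;12m[48;2;4;2;10m▌[0m
[38;2;4;2;10m[48;2;4;2;10m [38;2;4;2;10m[48;2;5;2;12m▌[38;2;4;2;10m[48;2;12;3;23m▐[38;2;4;2;10m[48;2;4;2;10m [38;2;4;2;10m[48;2;4;2;10m [38;2;4;2;10m[48;2;4;2;10m [38;2;4;2;10m[48;2;4;2;10m [38;2;4;2;10m[48;2;4;2;10m [38;2;4;2;10m[48;2;4;2;10m [38;2;5;2;12m[48;2;4;2;10m▌[0m
[38;2;4;2;10m[48;2;4;2;10m [38;2;4;2;10m[48;2;5;2;12m▌[38;2;4;2;10m[48;2;12;3;25m▐[38;2;4;2;10m[48;2;4;2;10m [38;2;4;2;10m[48;2;4;2;10m [38;2;4;2;10m[48;2;4;2;10m [38;2;4;2;10m[48;2;4;2;10m [38;2;4;2;10m[48;2;4;2;10m [38;2;4;2;10m[48;2;4;2;10m [38;2;4;2;10m[48;2;5;2;12m▐[0m
[38;2;4;2;10m[48;2;4;2;10m [38;2;4;2;10m[48;2;5;2;13m▌[38;2;4;2;10m[48;2;15;4;28m▐[38;2;4;2;10m[48;2;4;2;10m [38;2;4;2;10m[48;2;4;2;10m [38;2;4;2;10m[48;2;4;2;10m [38;2;4;2;10m[48;2;4;2;10m [38;2;4;2;10m[48;2;4;2;10m [38;2;4;2;10m[48;2;4;2;10m [38;2;4;2;10m[48;2;5;2;13m▐[0m
[38;2;4;2;10m[48;2;4;2;10m [38;2;4;2;10m[48;2;6;2;14m▌[38;2;4;2;10m[48;2;19;4;36m▐[38;2;4;2;10m[48;2;4;2;10m [38;2;4;2;10m[48;2;4;2;10m [38;2;4;2;10m[48;2;4;2;10m [38;2;4;2;10m[48;2;4;2;10m [38;2;4;2;10m[48;2;4;2;10m [38;2;4;2;10m[48;2;4;2;10m [38;2;4;2;10m[48;2;6;2;13m▐[0m
[38;2;4;2;10m[48;2;4;2;10m [38;2;4;2;10m[48;2;9;2;18m▌[38;2;4;2;10m[48;2;29;7;52m▐[38;2;4;2;10m[48;2;4;2;10m [38;2;4;2;10m[48;2;4;2;10m [38;2;4;2;10m[48;2;4;2;10m [38;2;4;2;10m[48;2;4;2;10m [38;2;4;2;10m[48;2;4;2;10m [38;2;4;2;10m[48;2;4;2;10m [38;2;4;2;10m[48;2;6;2;14m▐[0m
[38;2;4;2;10m[48;2;4;2;10m [38;2;4;2;10m[48;2;18;4;34m▌[38;2;47;12;46m[48;2;253;214;35m🬎[38;2;4;2;10m[48;2;253;214;35m🬎[38;2;4;2;10m[48;2;253;214;35m🬎[38;2;4;2;10m[48;2;253;214;35m🬎[38;2;4;2;10m[48;2;253;214;35m🬎[38;2;4;2;10m[48;2;253;214;35m🬎[38;2;4;2;10m[48;2;253;214;35m🬎[38;2;6;2;13m[48;2;253;214;35m🬎[0m
[38;2;4;2;10m[48;2;4;2;10m [38;2;6;2;13m[48;2;18;4;34m🬲[38;2;200;53;78m[48;2;22;5;38m🬀[38;2;6;2;14m[48;2;4;2;10m🬂[38;2;6;2;14m[48;2;4;2;10m🬂[38;2;6;2;14m[48;2;4;2;10m🬂[38;2;6;2;14m[48;2;4;2;10m🬂[38;2;6;2;14m[48;2;4;2;10m🬂[38;2;6;2;14m[48;2;4;2;10m🬂[38;2;4;2;11m[48;2;11;3;22m▐[0m
[38;2;4;2;10m[48;2;4;2;10m [38;2;4;2;10m[48;2;9;2;18m▌[38;2;29;7;52m[48;2;4;2;10m▌[38;2;4;2;10m[48;2;4;2;10m [38;2;4;2;10m[48;2;4;2;10m [38;2;4;2;10m[48;2;4;2;10m [38;2;4;2;10m[48;2;4;2;10m [38;2;4;2;10m[48;2;4;2;10m [38;2;4;2;10m[48;2;4;2;10m [38;2;4;2;10m[48;2;17;4;31m▐[0m
[38;2;20;5;37m[48;2;254;247;48m🬎[38;2;21;5;38m[48;2;254;247;48m🬎[38;2;26;6;47m[48;2;254;247;48m🬎[38;2;20;5;37m[48;2;254;247;48m🬎[38;2;20;5;37m[48;2;254;247;48m🬎[38;2;20;5;37m[48;2;254;247;48m🬎[38;2;20;5;37m[48;2;254;247;48m🬎[38;2;20;5;37m[48;2;254;247;48m🬎[38;2;20;5;37m[48;2;254;247;48m🬎[38;2;32;7;53m[48;2;254;247;48m🬎[0m
[38;2;230;157;59m[48;2;24;6;44m🬎[38;2;230;157;59m[48;2;24;6;44m🬎[38;2;231;159;58m[48;2;28;6;50m🬎[38;2;230;157;59m[48;2;24;6;44m🬎[38;2;230;158;59m[48;2;24;6;44m🬎[38;2;230;157;59m[48;2;24;6;44m🬎[38;2;230;157;59m[48;2;24;6;44m🬎[38;2;230;158;59m[48;2;24;6;44m🬎[38;2;230;157;59m[48;2;24;6;44m🬎[38;2;233;148;47m[48;2;6;2;13m▌[0m
</frame>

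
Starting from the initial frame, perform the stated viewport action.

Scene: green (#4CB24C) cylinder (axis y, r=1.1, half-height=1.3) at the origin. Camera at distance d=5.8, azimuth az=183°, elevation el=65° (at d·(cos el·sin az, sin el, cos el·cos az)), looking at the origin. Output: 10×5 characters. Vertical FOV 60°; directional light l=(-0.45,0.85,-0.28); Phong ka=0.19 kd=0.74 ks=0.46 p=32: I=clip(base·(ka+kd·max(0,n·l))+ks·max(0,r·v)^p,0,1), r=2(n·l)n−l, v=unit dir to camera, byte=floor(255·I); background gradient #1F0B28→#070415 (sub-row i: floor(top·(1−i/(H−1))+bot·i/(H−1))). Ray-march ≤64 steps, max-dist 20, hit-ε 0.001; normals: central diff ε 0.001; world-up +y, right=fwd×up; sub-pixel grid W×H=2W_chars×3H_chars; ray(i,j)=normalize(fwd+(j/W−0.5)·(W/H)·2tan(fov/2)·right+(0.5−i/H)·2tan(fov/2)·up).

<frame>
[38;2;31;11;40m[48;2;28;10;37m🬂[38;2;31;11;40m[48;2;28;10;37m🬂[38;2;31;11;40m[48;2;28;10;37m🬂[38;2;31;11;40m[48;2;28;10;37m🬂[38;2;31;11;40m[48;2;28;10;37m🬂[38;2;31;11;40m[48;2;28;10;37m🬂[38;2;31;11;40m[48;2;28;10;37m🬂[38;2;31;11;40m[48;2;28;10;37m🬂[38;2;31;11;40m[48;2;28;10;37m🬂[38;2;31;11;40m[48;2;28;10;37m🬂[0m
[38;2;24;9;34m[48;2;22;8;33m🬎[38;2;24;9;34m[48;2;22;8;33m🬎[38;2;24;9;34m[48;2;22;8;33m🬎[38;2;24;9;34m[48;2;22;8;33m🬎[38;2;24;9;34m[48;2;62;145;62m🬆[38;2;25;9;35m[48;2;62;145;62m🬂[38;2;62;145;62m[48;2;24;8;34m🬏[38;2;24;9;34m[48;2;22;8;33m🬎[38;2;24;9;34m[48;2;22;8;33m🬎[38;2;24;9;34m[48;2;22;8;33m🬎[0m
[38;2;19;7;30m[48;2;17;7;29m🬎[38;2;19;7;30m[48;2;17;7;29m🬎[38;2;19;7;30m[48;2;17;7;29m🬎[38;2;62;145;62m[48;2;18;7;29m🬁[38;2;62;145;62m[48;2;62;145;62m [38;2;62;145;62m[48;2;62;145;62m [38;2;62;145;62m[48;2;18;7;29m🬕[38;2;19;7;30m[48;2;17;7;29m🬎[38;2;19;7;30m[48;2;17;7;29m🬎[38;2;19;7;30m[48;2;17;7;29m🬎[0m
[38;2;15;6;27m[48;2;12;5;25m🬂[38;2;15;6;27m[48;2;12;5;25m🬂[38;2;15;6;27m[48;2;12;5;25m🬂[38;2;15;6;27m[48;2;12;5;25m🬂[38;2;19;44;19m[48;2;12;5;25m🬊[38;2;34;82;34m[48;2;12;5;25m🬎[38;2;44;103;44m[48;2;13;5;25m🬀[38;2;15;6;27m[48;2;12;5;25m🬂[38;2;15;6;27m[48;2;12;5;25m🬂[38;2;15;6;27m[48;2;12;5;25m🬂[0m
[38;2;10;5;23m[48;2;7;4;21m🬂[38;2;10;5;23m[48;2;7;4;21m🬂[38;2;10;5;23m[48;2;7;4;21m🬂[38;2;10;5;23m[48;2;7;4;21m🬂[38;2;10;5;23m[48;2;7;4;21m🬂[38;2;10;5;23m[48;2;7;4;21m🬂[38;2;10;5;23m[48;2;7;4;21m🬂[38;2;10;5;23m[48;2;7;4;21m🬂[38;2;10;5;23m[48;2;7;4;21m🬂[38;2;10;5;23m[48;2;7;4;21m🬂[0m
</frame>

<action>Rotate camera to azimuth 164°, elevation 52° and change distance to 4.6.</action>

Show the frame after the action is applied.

<frame>
[38;2;31;11;40m[48;2;28;10;37m🬂[38;2;31;11;40m[48;2;28;10;37m🬂[38;2;31;11;40m[48;2;28;10;37m🬂[38;2;31;11;40m[48;2;28;10;37m🬂[38;2;31;11;40m[48;2;28;10;37m🬂[38;2;31;11;40m[48;2;28;10;37m🬂[38;2;31;11;40m[48;2;28;10;37m🬂[38;2;31;11;40m[48;2;28;10;37m🬂[38;2;31;11;40m[48;2;28;10;37m🬂[38;2;31;11;40m[48;2;28;10;37m🬂[0m
[38;2;24;9;34m[48;2;22;8;33m🬎[38;2;24;9;34m[48;2;22;8;33m🬎[38;2;24;9;34m[48;2;22;8;33m🬎[38;2;24;9;34m[48;2;62;145;62m🬆[38;2;62;145;62m[48;2;62;145;62m [38;2;62;145;62m[48;2;62;145;62m [38;2;62;145;62m[48;2;25;9;35m🬺[38;2;62;145;62m[48;2;24;8;34m🬏[38;2;24;9;34m[48;2;22;8;33m🬎[38;2;24;9;34m[48;2;22;8;33m🬎[0m
[38;2;19;7;30m[48;2;17;7;29m🬎[38;2;19;7;30m[48;2;17;7;29m🬎[38;2;19;7;30m[48;2;17;7;29m🬎[38;2;62;145;62m[48;2;16;17;23m🬁[38;2;62;145;62m[48;2;15;35;15m🬎[38;2;62;145;62m[48;2;25;59;25m🬎[38;2;62;145;62m[48;2;38;89;38m🬆[38;2;19;7;30m[48;2;17;7;29m🬎[38;2;19;7;30m[48;2;17;7;29m🬎[38;2;19;7;30m[48;2;17;7;29m🬎[0m
[38;2;15;6;27m[48;2;12;5;25m🬂[38;2;15;6;27m[48;2;12;5;25m🬂[38;2;15;6;27m[48;2;12;5;25m🬂[38;2;15;6;27m[48;2;12;5;25m🬂[38;2;14;33;14m[48;2;15;36;15m🬺[38;2;22;52;22m[48;2;29;70;29m▌[38;2;37;89;37m[48;2;13;5;26m▌[38;2;15;6;27m[48;2;12;5;25m🬂[38;2;15;6;27m[48;2;12;5;25m🬂[38;2;15;6;27m[48;2;12;5;25m🬂[0m
[38;2;10;5;23m[48;2;7;4;21m🬂[38;2;10;5;23m[48;2;7;4;21m🬂[38;2;10;5;23m[48;2;7;4;21m🬂[38;2;10;5;23m[48;2;7;4;21m🬂[38;2;10;5;23m[48;2;7;4;21m🬂[38;2;10;5;23m[48;2;7;4;21m🬂[38;2;10;5;23m[48;2;7;4;21m🬂[38;2;10;5;23m[48;2;7;4;21m🬂[38;2;10;5;23m[48;2;7;4;21m🬂[38;2;10;5;23m[48;2;7;4;21m🬂[0m
</frame>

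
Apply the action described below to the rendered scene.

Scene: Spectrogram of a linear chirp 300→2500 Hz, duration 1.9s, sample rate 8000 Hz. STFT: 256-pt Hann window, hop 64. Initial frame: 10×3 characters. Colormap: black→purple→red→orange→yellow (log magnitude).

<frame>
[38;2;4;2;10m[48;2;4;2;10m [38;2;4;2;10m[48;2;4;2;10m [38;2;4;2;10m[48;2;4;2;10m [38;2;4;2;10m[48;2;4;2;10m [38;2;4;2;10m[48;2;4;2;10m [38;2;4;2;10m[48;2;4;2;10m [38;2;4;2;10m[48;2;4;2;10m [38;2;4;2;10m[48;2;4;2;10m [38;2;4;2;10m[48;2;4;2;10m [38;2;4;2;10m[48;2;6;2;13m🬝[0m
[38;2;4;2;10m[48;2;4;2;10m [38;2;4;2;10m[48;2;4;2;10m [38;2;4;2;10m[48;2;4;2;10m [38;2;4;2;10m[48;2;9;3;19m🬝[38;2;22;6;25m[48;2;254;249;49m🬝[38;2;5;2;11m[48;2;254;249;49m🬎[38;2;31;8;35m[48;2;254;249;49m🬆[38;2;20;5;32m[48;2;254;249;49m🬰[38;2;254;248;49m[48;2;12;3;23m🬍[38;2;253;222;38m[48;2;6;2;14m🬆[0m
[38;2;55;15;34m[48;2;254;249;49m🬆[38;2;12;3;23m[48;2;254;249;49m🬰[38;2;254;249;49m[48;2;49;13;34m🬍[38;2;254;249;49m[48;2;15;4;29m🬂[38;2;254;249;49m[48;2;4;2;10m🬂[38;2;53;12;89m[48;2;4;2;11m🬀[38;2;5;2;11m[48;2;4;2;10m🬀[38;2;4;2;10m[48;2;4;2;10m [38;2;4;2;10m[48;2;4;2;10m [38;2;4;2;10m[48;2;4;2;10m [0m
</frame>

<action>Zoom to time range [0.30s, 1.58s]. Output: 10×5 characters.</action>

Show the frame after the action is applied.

<frame>
[38;2;4;2;10m[48;2;4;2;10m [38;2;4;2;10m[48;2;4;2;10m [38;2;4;2;10m[48;2;4;2;10m [38;2;4;2;10m[48;2;4;2;10m [38;2;4;2;10m[48;2;4;2;10m [38;2;4;2;10m[48;2;4;2;10m [38;2;4;2;10m[48;2;4;2;10m [38;2;4;2;10m[48;2;4;2;10m [38;2;4;2;10m[48;2;4;2;10m [38;2;4;2;10m[48;2;4;2;10m [0m
[38;2;4;2;10m[48;2;4;2;10m [38;2;4;2;10m[48;2;4;2;10m [38;2;4;2;10m[48;2;4;2;10m [38;2;4;2;10m[48;2;4;2;10m [38;2;4;2;10m[48;2;4;2;10m [38;2;4;2;10m[48;2;4;2;10m [38;2;4;2;10m[48;2;4;2;10m [38;2;4;2;10m[48;2;4;2;10m [38;2;4;2;10m[48;2;4;2;10m [38;2;4;2;10m[48;2;4;2;11m🬝[0m
[38;2;4;2;10m[48;2;4;2;10m [38;2;4;2;10m[48;2;4;2;10m [38;2;4;2;10m[48;2;4;2;10m [38;2;4;2;10m[48;2;4;2;10m [38;2;4;2;10m[48;2;5;2;12m🬝[38;2;4;2;11m[48;2;27;6;48m🬝[38;2;4;2;11m[48;2;252;215;35m🬎[38;2;30;8;33m[48;2;254;249;49m🬎[38;2;6;2;13m[48;2;248;215;45m🬂[38;2;254;249;49m[48;2;57;14;38m🬋[0m
[38;2;9;3;18m[48;2;254;232;42m🬝[38;2;6;2;13m[48;2;254;249;49m🬎[38;2;28;7;37m[48;2;254;246;48m🬆[38;2;19;4;35m[48;2;253;231;41m🬡[38;2;253;225;39m[48;2;6;2;14m🬎[38;2;254;249;49m[48;2;24;6;34m🬂[38;2;254;247;48m[48;2;4;2;11m🬂[38;2;49;11;86m[48;2;5;2;11m🬀[38;2;6;2;13m[48;2;4;2;10m🬀[38;2;4;2;10m[48;2;4;2;10m [0m
[38;2;254;249;49m[48;2;7;2;15m🬂[38;2;253;216;36m[48;2;8;2;17m🬀[38;2;9;3;19m[48;2;4;2;10m🬀[38;2;4;2;11m[48;2;4;2;10m🬀[38;2;4;2;10m[48;2;4;2;10m [38;2;4;2;10m[48;2;4;2;10m [38;2;4;2;10m[48;2;4;2;10m [38;2;4;2;10m[48;2;4;2;10m [38;2;4;2;10m[48;2;4;2;10m [38;2;4;2;10m[48;2;4;2;10m [0m
</frame>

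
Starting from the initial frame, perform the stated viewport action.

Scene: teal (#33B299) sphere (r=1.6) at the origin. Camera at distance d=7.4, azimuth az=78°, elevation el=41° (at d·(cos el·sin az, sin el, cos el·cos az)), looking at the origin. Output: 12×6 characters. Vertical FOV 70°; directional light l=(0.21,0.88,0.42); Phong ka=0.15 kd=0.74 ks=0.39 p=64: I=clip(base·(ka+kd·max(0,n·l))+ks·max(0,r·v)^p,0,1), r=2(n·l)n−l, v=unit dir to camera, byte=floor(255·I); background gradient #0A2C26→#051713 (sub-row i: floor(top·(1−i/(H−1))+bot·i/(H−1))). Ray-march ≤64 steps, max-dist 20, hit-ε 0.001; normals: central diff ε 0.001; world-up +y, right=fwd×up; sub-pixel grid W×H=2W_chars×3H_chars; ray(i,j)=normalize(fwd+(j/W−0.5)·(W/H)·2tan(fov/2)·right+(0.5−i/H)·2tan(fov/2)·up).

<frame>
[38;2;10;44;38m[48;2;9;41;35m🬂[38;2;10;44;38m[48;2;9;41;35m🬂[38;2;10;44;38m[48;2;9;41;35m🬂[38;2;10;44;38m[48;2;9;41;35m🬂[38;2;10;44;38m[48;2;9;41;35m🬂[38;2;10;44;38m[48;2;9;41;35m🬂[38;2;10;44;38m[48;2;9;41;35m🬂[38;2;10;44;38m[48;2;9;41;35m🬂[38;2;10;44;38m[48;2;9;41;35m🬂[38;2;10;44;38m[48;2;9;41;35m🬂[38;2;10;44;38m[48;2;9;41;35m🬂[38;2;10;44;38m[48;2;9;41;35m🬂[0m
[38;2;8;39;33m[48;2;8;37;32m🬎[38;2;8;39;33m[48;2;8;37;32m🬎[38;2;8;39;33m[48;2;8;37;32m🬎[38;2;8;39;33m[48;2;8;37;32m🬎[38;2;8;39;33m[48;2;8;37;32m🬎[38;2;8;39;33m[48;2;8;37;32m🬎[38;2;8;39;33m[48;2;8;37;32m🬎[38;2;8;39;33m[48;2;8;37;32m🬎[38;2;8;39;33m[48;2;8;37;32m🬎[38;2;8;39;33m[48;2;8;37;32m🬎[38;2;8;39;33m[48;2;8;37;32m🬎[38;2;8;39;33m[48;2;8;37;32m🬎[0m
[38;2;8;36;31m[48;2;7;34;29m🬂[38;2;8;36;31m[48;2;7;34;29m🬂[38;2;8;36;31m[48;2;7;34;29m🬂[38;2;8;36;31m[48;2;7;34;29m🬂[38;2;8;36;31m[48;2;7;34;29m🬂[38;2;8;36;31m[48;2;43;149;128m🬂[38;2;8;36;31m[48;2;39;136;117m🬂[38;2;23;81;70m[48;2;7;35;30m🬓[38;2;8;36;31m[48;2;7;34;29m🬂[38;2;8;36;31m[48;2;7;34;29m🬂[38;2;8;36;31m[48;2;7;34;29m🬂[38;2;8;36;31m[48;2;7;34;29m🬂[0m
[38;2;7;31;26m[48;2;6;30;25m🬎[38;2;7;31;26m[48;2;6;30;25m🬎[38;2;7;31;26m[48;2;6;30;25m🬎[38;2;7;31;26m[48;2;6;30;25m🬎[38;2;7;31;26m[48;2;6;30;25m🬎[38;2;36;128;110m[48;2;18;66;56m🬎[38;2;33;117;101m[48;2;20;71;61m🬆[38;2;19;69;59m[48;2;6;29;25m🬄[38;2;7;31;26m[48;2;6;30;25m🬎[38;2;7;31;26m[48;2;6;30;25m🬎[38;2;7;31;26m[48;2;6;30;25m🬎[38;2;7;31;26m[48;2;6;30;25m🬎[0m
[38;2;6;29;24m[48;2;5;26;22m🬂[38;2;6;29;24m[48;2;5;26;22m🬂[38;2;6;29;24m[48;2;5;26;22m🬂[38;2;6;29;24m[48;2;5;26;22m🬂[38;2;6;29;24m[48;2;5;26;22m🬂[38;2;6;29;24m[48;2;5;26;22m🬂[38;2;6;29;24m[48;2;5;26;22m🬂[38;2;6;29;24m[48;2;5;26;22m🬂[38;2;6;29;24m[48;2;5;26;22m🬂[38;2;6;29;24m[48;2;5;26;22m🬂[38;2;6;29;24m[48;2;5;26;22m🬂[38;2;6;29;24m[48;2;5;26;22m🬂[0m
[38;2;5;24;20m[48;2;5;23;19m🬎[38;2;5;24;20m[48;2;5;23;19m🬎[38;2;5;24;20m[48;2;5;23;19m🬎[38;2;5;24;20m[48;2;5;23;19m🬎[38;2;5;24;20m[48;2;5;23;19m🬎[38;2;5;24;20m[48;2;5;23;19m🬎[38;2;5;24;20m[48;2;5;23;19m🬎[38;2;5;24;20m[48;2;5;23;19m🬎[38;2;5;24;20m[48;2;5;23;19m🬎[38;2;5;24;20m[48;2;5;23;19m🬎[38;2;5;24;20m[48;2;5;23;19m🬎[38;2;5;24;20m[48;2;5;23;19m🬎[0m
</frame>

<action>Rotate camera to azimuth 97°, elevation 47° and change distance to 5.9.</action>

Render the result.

<frame>
[38;2;10;44;38m[48;2;9;41;35m🬂[38;2;10;44;38m[48;2;9;41;35m🬂[38;2;10;44;38m[48;2;9;41;35m🬂[38;2;10;44;38m[48;2;9;41;35m🬂[38;2;10;44;38m[48;2;9;41;35m🬂[38;2;10;44;38m[48;2;9;41;35m🬂[38;2;10;44;38m[48;2;9;41;35m🬂[38;2;10;44;38m[48;2;9;41;35m🬂[38;2;10;44;38m[48;2;9;41;35m🬂[38;2;10;44;38m[48;2;9;41;35m🬂[38;2;10;44;38m[48;2;9;41;35m🬂[38;2;10;44;38m[48;2;9;41;35m🬂[0m
[38;2;8;39;33m[48;2;8;37;32m🬎[38;2;8;39;33m[48;2;8;37;32m🬎[38;2;8;39;33m[48;2;8;37;32m🬎[38;2;8;39;33m[48;2;8;37;32m🬎[38;2;8;39;33m[48;2;8;37;32m🬎[38;2;8;39;33m[48;2;8;37;32m🬎[38;2;8;39;33m[48;2;8;37;32m🬎[38;2;8;39;33m[48;2;8;37;32m🬎[38;2;8;39;33m[48;2;8;37;32m🬎[38;2;8;39;33m[48;2;8;37;32m🬎[38;2;8;39;33m[48;2;8;37;32m🬎[38;2;8;39;33m[48;2;8;37;32m🬎[0m
[38;2;8;36;31m[48;2;7;34;29m🬂[38;2;8;36;31m[48;2;7;34;29m🬂[38;2;8;36;31m[48;2;7;34;29m🬂[38;2;8;36;31m[48;2;7;34;29m🬂[38;2;7;35;30m[48;2;41;144;124m🬕[38;2;43;151;130m[48;2;124;228;208m🬝[38;2;40;140;120m[48;2;35;124;107m▌[38;2;13;50;43m[48;2;27;95;82m▐[38;2;8;36;31m[48;2;7;34;29m🬂[38;2;8;36;31m[48;2;7;34;29m🬂[38;2;8;36;31m[48;2;7;34;29m🬂[38;2;8;36;31m[48;2;7;34;29m🬂[0m
[38;2;7;31;26m[48;2;6;30;25m🬎[38;2;7;31;26m[48;2;6;30;25m🬎[38;2;7;31;26m[48;2;6;30;25m🬎[38;2;7;31;26m[48;2;6;30;25m🬎[38;2;36;128;110m[48;2;10;41;35m🬉[38;2;36;129;111m[48;2;27;98;84m🬎[38;2;32;115;98m[48;2;24;85;72m🬆[38;2;23;81;70m[48;2;11;41;35m🬄[38;2;7;31;26m[48;2;6;30;25m🬎[38;2;7;31;26m[48;2;6;30;25m🬎[38;2;7;31;26m[48;2;6;30;25m🬎[38;2;7;31;26m[48;2;6;30;25m🬎[0m
[38;2;6;29;24m[48;2;5;26;22m🬂[38;2;6;29;24m[48;2;5;26;22m🬂[38;2;6;29;24m[48;2;5;26;22m🬂[38;2;6;29;24m[48;2;5;26;22m🬂[38;2;6;29;24m[48;2;5;26;22m🬂[38;2;17;61;53m[48;2;6;29;25m🬁[38;2;15;53;46m[48;2;6;28;23m🬀[38;2;5;26;22m[48;2;6;29;24m🬺[38;2;6;29;24m[48;2;5;26;22m🬂[38;2;6;29;24m[48;2;5;26;22m🬂[38;2;6;29;24m[48;2;5;26;22m🬂[38;2;6;29;24m[48;2;5;26;22m🬂[0m
[38;2;5;24;20m[48;2;5;23;19m🬎[38;2;5;24;20m[48;2;5;23;19m🬎[38;2;5;24;20m[48;2;5;23;19m🬎[38;2;5;24;20m[48;2;5;23;19m🬎[38;2;5;24;20m[48;2;5;23;19m🬎[38;2;5;24;20m[48;2;5;23;19m🬎[38;2;5;24;20m[48;2;5;23;19m🬎[38;2;5;24;20m[48;2;5;23;19m🬎[38;2;5;24;20m[48;2;5;23;19m🬎[38;2;5;24;20m[48;2;5;23;19m🬎[38;2;5;24;20m[48;2;5;23;19m🬎[38;2;5;24;20m[48;2;5;23;19m🬎[0m
</frame>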